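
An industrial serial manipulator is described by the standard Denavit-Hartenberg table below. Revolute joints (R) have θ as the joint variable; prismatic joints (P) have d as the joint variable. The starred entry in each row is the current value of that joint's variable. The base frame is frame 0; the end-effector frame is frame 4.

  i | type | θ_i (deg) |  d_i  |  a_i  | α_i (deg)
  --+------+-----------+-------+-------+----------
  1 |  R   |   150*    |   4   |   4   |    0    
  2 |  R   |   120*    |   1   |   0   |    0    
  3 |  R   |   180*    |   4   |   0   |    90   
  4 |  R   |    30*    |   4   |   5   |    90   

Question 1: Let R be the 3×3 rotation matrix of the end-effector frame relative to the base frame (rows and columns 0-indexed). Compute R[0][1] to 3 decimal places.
End-effector y-axis (col 1 of R) = (1.0000,-0.0000,0.0000)
R[0][1] = 1.0000

1.000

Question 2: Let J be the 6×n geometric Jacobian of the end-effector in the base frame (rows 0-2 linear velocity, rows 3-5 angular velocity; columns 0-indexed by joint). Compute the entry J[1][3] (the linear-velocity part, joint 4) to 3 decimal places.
axis z_3 = (1.0000,-0.0000,0.0000); lever o_n−o_3 = (4.0000,4.3301,2.5000)
cross product → J_v[:, 3] = (-0.0000,-2.5000,4.3301)
J_ω[:, 3] = z_3
entry J[1][3] = -2.5000

-2.500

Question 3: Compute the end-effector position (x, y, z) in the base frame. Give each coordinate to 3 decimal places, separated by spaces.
after link 1: o_1 = (-3.4641, 2.0000, 4.0000)
after link 2: o_2 = (-3.4641, 2.0000, 5.0000)
after link 3: o_3 = (-3.4641, 2.0000, 9.0000)
after link 4: o_4 = (0.5359, 6.3301, 11.5000)

0.536 6.330 11.500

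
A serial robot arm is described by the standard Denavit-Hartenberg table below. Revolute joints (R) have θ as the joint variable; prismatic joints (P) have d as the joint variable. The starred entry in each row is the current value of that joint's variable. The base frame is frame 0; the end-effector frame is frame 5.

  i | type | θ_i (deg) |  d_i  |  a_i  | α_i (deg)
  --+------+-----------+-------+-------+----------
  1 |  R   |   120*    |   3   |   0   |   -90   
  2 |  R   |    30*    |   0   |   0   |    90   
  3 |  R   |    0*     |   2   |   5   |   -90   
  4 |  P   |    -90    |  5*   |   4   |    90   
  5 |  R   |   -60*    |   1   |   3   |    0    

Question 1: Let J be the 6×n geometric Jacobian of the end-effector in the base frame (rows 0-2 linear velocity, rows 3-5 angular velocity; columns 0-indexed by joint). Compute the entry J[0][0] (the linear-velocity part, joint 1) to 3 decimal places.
-5.047

axis z_0 = ẑ; lever o_n−o_0 = (-5.6872,5.0466,7.4952)
cross product → J_v[:, 0] = (-5.0466,-5.6872,0.0000)
J_ω[:, 0] = z_0
entry J[0][0] = -5.0466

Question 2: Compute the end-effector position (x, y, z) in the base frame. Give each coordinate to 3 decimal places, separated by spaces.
-5.687 5.047 7.495

after link 1: o_1 = (0.0000, 0.0000, 3.0000)
after link 2: o_2 = (0.0000, 0.0000, 3.0000)
after link 3: o_3 = (-2.6651, 4.6160, 2.2321)
after link 4: o_4 = (-7.9952, 3.8481, 5.6962)
after link 5: o_5 = (-5.6872, 5.0466, 7.4952)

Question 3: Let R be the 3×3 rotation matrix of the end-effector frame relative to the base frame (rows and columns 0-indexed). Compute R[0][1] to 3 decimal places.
-0.650

End-effector y-axis (col 1 of R) = (-0.6495,0.1250,0.7500)
R[0][1] = -0.6495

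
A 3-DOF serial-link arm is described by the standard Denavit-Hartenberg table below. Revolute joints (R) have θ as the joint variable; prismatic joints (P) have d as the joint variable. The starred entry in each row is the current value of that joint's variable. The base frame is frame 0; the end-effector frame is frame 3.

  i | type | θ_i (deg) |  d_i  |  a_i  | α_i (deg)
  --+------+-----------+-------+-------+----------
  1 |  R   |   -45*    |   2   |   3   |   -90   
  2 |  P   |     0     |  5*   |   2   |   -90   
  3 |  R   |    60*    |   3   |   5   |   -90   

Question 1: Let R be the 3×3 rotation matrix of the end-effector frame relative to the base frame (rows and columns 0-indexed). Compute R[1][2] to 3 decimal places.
0.259

End-effector z-axis (col 2 of R) = (-0.9659,0.2588,-0.0000)
R[1][2] = 0.2588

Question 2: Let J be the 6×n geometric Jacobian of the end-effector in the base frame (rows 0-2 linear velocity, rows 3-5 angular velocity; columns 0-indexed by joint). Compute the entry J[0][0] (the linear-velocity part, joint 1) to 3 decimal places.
4.830

axis z_0 = ẑ; lever o_n−o_0 = (5.7770,-4.8296,-1.0000)
cross product → J_v[:, 0] = (4.8296,5.7770,-0.0000)
J_ω[:, 0] = z_0
entry J[0][0] = 4.8296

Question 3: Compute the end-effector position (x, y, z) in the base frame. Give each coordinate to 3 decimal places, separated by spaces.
5.777 -4.830 -1.000

after link 1: o_1 = (2.1213, -2.1213, 2.0000)
after link 2: o_2 = (7.0711, 0.0000, 2.0000)
after link 3: o_3 = (5.7770, -4.8296, -1.0000)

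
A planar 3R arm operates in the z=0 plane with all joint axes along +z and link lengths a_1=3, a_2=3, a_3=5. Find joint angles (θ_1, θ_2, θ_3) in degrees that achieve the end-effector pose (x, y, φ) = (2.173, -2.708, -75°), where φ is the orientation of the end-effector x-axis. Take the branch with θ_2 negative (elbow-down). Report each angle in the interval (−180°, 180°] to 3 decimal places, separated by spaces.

wrist centre = target − a_3·(cos φ, sin φ) = (0.8789, 2.1216)
cos θ_2 = (5.2738−3²−3²)/(2·3·3) = -0.7070; θ_2 = -134.9923° (elbow-down)
β = atan2(2.1216,0.8789) = 67.4978°; ψ = atan2(-2.1216,0.8790) = -67.4962°
θ_1 = β − ψ = 134.9939°
θ_3 = φ − θ_1 − θ_2 = -75.0016° (wrapped to (-180°,180°])

134.994 -134.992 -75.002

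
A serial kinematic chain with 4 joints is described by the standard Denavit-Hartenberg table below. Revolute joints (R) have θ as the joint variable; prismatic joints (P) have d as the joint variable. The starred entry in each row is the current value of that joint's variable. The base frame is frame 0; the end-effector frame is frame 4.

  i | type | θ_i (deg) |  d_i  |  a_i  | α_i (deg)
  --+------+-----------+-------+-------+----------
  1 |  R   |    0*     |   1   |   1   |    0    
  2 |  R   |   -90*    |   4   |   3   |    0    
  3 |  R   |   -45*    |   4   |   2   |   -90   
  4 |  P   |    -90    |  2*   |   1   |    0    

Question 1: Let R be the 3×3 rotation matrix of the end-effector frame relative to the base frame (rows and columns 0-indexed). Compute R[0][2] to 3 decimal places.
0.707

End-effector z-axis (col 2 of R) = (0.7071,-0.7071,0.0000)
R[0][2] = 0.7071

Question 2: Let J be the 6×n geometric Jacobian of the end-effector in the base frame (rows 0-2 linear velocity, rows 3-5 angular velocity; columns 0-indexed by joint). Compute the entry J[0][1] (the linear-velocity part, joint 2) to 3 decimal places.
axis z_1 = (0.0000,0.0000,1.0000); lever o_n−o_1 = (0.0000,-5.8284,9.0000)
cross product → J_v[:, 1] = (5.8284,0.0000,-0.0000)
J_ω[:, 1] = z_1
entry J[0][1] = 5.8284

5.828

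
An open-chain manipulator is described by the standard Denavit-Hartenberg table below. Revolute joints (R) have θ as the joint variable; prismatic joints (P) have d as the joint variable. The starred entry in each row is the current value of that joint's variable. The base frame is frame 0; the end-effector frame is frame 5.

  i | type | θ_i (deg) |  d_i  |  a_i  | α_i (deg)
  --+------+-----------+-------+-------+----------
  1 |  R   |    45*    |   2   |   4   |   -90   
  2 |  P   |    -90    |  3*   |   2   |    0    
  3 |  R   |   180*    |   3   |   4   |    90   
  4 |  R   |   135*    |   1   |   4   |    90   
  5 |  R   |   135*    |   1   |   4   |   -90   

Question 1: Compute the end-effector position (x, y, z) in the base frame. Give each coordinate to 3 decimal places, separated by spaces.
0.207 10.864 0.121

after link 1: o_1 = (2.8284, 2.8284, 2.0000)
after link 2: o_2 = (0.7071, 4.9497, 4.0000)
after link 3: o_3 = (-1.4142, 7.0711, 0.0000)
after link 4: o_4 = (-2.7071, 9.7782, 2.8284)
after link 5: o_5 = (0.2071, 10.8640, 0.1213)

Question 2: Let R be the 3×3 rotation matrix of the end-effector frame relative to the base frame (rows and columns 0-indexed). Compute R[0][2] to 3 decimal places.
-0.146

End-effector z-axis (col 2 of R) = (-0.1464,-0.8536,-0.5000)
R[0][2] = -0.1464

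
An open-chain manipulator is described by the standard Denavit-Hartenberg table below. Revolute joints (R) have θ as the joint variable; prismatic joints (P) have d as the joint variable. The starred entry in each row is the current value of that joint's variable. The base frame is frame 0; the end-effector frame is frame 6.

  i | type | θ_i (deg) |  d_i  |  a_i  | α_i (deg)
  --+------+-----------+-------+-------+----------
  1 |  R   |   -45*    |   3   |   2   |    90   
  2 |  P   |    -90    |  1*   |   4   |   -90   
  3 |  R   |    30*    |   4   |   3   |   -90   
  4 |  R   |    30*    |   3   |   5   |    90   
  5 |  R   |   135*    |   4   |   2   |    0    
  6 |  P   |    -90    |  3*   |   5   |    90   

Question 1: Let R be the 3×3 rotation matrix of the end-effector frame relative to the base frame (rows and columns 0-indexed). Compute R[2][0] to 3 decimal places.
-0.177

End-effector x-axis (col 0 of R) = (0.3995,0.8995,-0.1768)
R[2][0] = -0.1768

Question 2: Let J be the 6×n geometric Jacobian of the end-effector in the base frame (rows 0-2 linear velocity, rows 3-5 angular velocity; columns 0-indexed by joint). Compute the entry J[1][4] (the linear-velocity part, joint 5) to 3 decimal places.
axis z_4 = (0.7891,-0.4356,-0.4330); lever o_n−o_4 = (8.4547,1.3814,-2.1472)
cross product → J_v[:, 4] = (1.5335,-1.9665,4.7730)
J_ω[:, 4] = z_4
entry J[1][4] = -1.9665

-1.967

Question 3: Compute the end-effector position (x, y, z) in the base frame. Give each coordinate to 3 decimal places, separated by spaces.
14.651 2.628 -7.995

after link 1: o_1 = (1.4142, -1.4142, 3.0000)
after link 2: o_2 = (0.7071, -2.1213, -1.0000)
after link 3: o_3 = (4.5962, -3.8891, -3.5981)
after link 4: o_4 = (6.1965, 1.2467, -5.8481)
after link 5: o_5 = (10.2861, -0.5626, -5.8124)
after link 6: o_6 = (14.6511, 2.6282, -7.9953)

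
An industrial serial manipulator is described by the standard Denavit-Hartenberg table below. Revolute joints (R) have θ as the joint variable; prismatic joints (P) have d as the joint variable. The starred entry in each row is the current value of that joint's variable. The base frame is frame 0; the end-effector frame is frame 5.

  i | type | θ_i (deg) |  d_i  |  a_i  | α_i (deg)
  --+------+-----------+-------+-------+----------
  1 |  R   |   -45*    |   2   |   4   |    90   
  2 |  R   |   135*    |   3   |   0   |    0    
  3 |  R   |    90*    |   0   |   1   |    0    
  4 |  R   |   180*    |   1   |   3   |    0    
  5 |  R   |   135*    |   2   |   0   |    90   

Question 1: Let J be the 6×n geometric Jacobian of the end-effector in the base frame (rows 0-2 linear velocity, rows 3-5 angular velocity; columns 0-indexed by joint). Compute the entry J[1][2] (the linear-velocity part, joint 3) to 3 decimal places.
1.000

axis z_2 = (-0.7071,-0.7071,0.0000); lever o_n−o_2 = (-1.1213,-3.1213,1.4142)
cross product → J_v[:, 2] = (-1.0000,1.0000,1.4142)
J_ω[:, 2] = z_2
entry J[1][2] = 1.0000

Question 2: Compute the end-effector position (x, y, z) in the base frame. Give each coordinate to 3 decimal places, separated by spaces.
after link 1: o_1 = (2.8284, -2.8284, 2.0000)
after link 2: o_2 = (0.7071, -4.9497, 2.0000)
after link 3: o_3 = (0.2071, -4.4497, 1.2929)
after link 4: o_4 = (1.0000, -6.6569, 3.4142)
after link 5: o_5 = (-0.4142, -8.0711, 3.4142)

-0.414 -8.071 3.414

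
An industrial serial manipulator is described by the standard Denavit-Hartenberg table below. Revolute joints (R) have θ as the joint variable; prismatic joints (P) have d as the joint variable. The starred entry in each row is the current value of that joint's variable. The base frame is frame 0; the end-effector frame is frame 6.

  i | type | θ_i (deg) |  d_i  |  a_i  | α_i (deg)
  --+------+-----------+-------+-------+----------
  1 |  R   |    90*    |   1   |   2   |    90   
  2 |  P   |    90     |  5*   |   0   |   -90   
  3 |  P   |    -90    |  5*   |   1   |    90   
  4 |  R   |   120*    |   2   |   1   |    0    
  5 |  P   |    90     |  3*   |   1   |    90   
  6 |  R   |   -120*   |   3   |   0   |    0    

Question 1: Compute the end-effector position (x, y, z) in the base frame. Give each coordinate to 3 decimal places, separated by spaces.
after link 1: o_1 = (0.0000, 2.0000, 1.0000)
after link 2: o_2 = (5.0000, 2.0000, 1.0000)
after link 3: o_3 = (6.0000, -3.0000, 1.0000)
after link 4: o_4 = (5.5000, -3.8660, -1.0000)
after link 5: o_5 = (4.6340, -3.3660, -4.0000)
after link 6: o_6 = (3.1340, -5.9641, -4.0000)

3.134 -5.964 -4.000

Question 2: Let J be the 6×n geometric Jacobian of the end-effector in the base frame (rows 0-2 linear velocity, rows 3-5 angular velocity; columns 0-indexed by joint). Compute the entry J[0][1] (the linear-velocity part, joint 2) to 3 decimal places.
1.000

prismatic axis z_1 = (1.0000,-0.0000,0.0000)
J_v[:, 1] = z_1; J_ω[:, 1] = (0,0,0)
entry J[0][1] = 1.0000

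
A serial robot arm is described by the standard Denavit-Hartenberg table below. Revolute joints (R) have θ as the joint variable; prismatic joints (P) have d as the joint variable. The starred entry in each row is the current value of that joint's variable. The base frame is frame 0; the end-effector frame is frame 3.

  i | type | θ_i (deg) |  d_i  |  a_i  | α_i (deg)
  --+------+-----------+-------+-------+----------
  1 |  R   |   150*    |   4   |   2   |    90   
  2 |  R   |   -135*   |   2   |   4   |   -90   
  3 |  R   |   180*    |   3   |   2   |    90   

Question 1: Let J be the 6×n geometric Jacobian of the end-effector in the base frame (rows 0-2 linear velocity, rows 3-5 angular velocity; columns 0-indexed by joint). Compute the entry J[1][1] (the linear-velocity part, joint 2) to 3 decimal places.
axis z_1 = (0.5000,0.8660,0.0000); lever o_n−o_1 = (0.3876,2.0856,-3.5355)
cross product → J_v[:, 1] = (-3.0619,1.7678,0.7071)
J_ω[:, 1] = z_1
entry J[1][1] = 1.7678

1.768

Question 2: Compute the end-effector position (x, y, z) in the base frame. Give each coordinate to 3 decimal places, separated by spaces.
after link 1: o_1 = (-1.7321, 1.0000, 4.0000)
after link 2: o_2 = (1.7174, 1.3178, 1.1716)
after link 3: o_3 = (-1.3444, 3.0856, 0.4645)

-1.344 3.086 0.464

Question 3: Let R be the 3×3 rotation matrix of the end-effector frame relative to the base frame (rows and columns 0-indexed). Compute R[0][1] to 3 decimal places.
-0.612

End-effector y-axis (col 1 of R) = (-0.6124,0.3536,-0.7071)
R[0][1] = -0.6124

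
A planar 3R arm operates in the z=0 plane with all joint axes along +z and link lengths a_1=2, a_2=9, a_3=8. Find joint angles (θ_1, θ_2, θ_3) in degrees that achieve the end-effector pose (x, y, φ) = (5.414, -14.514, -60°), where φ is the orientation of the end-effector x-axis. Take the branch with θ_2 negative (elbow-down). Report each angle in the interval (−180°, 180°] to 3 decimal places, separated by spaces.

wrist centre = target − a_3·(cos φ, sin φ) = (1.4140, -7.5858)
cos θ_2 = (59.5437−2²−9²)/(2·2·9) = -0.7071; θ_2 = -135.0010° (elbow-down)
β = atan2(-7.5858,1.4140) = -79.4412°; ψ = atan2(-6.3638,-4.3641) = -124.4408°
θ_1 = β − ψ = 44.9996°
θ_3 = φ − θ_1 − θ_2 = 30.0014° (wrapped to (-180°,180°])

45.000 -135.001 30.001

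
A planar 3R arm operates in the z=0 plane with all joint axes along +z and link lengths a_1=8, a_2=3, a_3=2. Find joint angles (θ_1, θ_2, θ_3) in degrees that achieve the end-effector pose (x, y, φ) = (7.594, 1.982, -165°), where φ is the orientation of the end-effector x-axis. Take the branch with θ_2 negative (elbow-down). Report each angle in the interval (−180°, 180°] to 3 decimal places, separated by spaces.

30.002 -60.014 -134.988

wrist centre = target − a_3·(cos φ, sin φ) = (9.5259, 2.4996)
cos θ_2 = (96.9900−8²−3²)/(2·8·3) = 0.4998; θ_2 = -60.0137° (elbow-down)
β = atan2(2.4996,9.5259) = 14.7033°; ψ = atan2(-2.5984,9.4994) = -15.2983°
θ_1 = β − ψ = 30.0016°
θ_3 = φ − θ_1 − θ_2 = -134.9878° (wrapped to (-180°,180°])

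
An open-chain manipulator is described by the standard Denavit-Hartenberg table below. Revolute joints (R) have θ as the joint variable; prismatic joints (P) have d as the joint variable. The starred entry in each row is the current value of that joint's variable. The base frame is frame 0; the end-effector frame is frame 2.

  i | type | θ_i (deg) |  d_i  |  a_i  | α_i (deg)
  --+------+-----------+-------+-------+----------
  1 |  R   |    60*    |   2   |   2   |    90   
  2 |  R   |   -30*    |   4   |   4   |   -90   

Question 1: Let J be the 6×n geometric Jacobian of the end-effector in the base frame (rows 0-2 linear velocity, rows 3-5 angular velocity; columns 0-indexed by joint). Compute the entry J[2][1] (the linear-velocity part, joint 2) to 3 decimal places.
3.464

axis z_1 = (0.8660,-0.5000,0.0000); lever o_n−o_1 = (5.1962,1.0000,-2.0000)
cross product → J_v[:, 1] = (1.0000,1.7321,3.4641)
J_ω[:, 1] = z_1
entry J[2][1] = 3.4641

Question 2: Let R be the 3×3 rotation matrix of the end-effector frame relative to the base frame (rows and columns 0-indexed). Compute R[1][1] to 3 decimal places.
End-effector y-axis (col 1 of R) = (-0.8660,0.5000,-0.0000)
R[1][1] = 0.5000

0.500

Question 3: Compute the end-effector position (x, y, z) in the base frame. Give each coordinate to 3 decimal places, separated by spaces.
6.196 2.732 0.000

after link 1: o_1 = (1.0000, 1.7321, 2.0000)
after link 2: o_2 = (6.1962, 2.7321, 0.0000)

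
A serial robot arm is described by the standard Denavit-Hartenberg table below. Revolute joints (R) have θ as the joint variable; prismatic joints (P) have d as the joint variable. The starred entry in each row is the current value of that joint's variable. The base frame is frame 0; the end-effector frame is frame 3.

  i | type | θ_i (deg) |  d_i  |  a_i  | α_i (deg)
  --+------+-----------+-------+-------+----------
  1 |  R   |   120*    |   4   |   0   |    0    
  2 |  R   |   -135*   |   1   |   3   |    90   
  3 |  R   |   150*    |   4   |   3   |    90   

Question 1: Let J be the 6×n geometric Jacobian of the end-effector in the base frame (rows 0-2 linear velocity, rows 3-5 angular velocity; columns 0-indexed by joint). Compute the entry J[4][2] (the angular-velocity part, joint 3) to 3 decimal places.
axis z_2 = (-0.2588,-0.9659,0.0000); lever o_n−o_2 = (-3.5448,-3.1913,1.5000)
cross product → J_v[:, 2] = (-1.4489,0.3882,-2.5981)
J_ω[:, 2] = z_2
entry J[4][2] = -0.9659

-0.966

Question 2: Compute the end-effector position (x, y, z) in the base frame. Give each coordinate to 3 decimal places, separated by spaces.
-0.647 -3.968 6.500

after link 1: o_1 = (0.0000, 0.0000, 4.0000)
after link 2: o_2 = (2.8978, -0.7765, 5.0000)
after link 3: o_3 = (-0.6470, -3.9677, 6.5000)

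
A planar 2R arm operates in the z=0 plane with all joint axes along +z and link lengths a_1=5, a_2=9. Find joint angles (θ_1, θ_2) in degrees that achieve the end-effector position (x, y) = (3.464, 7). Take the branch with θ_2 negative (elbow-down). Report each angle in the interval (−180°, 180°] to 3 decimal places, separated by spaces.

cos θ_2 = (60.9993−5²−9²)/(2·5·9) = -0.5000; θ_2 = -120.0005° (elbow-down)
β = atan2(7.0000,3.4640) = 63.6712°; ψ = atan2(-7.7942,0.4999) = -86.3300°
θ_1 = β − ψ = 150.0012°

150.001 -120.001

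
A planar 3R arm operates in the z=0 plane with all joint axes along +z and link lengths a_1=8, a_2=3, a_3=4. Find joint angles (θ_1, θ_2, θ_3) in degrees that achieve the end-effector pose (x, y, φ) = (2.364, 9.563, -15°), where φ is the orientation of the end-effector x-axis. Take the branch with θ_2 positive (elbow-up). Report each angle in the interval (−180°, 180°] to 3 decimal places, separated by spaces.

wrist centre = target − a_3·(cos φ, sin φ) = (-1.4997, 10.5983)
cos θ_2 = (114.5726−8²−3²)/(2·8·3) = 0.8661; θ_2 = 29.9920° (elbow-up)
β = atan2(10.5983,-1.4997) = 98.0541°; ψ = atan2(1.4996,10.5983) = 8.0538°
θ_1 = β − ψ = 90.0004°
θ_3 = φ − θ_1 − θ_2 = -134.9924° (wrapped to (-180°,180°])

90.000 29.992 -134.992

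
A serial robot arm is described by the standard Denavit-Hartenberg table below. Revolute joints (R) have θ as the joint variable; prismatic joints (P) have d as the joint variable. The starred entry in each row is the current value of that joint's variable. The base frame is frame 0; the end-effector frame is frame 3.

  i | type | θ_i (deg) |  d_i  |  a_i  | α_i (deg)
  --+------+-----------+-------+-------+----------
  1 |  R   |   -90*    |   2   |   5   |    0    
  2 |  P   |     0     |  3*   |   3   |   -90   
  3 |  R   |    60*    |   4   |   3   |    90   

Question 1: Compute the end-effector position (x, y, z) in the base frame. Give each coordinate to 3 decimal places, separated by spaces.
after link 1: o_1 = (0.0000, -5.0000, 2.0000)
after link 2: o_2 = (0.0000, -8.0000, 5.0000)
after link 3: o_3 = (4.0000, -9.5000, 2.4019)

4.000 -9.500 2.402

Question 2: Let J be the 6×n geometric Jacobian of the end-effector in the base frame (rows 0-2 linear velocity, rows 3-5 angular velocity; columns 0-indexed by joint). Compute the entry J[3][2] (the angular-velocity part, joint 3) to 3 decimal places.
axis z_2 = (1.0000,0.0000,0.0000); lever o_n−o_2 = (4.0000,-1.5000,-2.5981)
cross product → J_v[:, 2] = (-0.0000,2.5981,-1.5000)
J_ω[:, 2] = z_2
entry J[3][2] = 1.0000

1.000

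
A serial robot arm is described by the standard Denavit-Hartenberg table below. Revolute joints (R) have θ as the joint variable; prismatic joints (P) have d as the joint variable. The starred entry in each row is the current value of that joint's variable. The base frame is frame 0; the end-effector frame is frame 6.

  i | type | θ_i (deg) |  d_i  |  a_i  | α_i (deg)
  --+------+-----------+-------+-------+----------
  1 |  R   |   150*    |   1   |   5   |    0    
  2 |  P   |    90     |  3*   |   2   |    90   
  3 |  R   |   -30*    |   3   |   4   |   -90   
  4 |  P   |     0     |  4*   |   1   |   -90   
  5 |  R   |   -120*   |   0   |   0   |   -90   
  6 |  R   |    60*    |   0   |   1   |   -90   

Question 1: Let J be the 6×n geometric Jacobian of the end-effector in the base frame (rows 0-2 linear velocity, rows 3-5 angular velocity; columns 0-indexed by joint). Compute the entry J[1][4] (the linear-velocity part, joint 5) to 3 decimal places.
-0.433

axis z_4 = (0.8660,-0.5000,0.0000); lever o_n−o_4 = (-0.7500,0.4330,0.5000)
cross product → J_v[:, 4] = (-0.2500,-0.4330,-0.0000)
J_ω[:, 4] = z_4
entry J[1][4] = -0.4330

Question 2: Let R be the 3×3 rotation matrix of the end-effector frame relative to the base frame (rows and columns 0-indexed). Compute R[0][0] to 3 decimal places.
End-effector x-axis (col 0 of R) = (-0.7500,0.4330,0.5000)
R[0][0] = -0.7500

-0.750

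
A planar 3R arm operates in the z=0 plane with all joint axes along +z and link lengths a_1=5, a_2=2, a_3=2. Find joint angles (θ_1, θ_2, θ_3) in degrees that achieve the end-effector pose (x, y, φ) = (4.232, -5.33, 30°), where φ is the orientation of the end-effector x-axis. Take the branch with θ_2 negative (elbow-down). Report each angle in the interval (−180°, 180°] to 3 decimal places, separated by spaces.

-59.997 -30.011 120.008

wrist centre = target − a_3·(cos φ, sin φ) = (2.4999, -6.3300)
cos θ_2 = (46.3186−5²−2²)/(2·5·2) = 0.8659; θ_2 = -30.0107° (elbow-down)
β = atan2(-6.3300,2.4999) = -68.4491°; ψ = atan2(-1.0003,6.7319) = -8.4520°
θ_1 = β − ψ = -59.9971°
θ_3 = φ − θ_1 − θ_2 = 120.0078° (wrapped to (-180°,180°])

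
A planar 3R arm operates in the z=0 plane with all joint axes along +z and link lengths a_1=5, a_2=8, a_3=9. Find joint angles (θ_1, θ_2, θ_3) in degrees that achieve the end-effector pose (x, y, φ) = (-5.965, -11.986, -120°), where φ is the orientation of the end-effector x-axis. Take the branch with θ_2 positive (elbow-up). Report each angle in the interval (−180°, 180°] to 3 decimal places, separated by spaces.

134.998 150.001 -44.999

wrist centre = target − a_3·(cos φ, sin φ) = (-1.4650, -4.1918)
cos θ_2 = (19.7172−5²−8²)/(2·5·8) = -0.8660; θ_2 = 150.0011° (elbow-up)
β = atan2(-4.1918,-1.4650) = -109.2642°; ψ = atan2(3.9999,-1.9283) = 115.7381°
θ_1 = β − ψ = -225.0024°
θ_3 = φ − θ_1 − θ_2 = -44.9988° (wrapped to (-180°,180°])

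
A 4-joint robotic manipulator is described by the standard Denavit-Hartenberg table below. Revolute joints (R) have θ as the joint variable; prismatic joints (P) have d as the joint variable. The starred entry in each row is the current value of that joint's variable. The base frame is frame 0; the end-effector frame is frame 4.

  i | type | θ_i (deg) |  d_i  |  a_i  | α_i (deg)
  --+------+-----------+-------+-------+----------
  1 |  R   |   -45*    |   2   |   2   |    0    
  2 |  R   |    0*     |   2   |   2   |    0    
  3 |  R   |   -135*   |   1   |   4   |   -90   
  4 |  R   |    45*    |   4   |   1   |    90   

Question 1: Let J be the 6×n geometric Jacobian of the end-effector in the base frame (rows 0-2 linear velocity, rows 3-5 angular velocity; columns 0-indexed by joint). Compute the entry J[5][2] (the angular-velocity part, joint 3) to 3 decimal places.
axis z_2 = (0.0000,0.0000,1.0000); lever o_n−o_2 = (-4.7071,-4.0000,0.2929)
cross product → J_v[:, 2] = (4.0000,-4.7071,0.0000)
J_ω[:, 2] = z_2
entry J[5][2] = 1.0000

1.000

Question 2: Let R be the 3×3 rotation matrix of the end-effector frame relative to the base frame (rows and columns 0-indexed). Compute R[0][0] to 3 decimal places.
-0.707

End-effector x-axis (col 0 of R) = (-0.7071,-0.0000,-0.7071)
R[0][0] = -0.7071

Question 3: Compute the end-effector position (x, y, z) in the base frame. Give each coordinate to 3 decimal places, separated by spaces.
after link 1: o_1 = (1.4142, -1.4142, 2.0000)
after link 2: o_2 = (2.8284, -2.8284, 4.0000)
after link 3: o_3 = (-1.1716, -2.8284, 5.0000)
after link 4: o_4 = (-1.8787, -6.8284, 4.2929)

-1.879 -6.828 4.293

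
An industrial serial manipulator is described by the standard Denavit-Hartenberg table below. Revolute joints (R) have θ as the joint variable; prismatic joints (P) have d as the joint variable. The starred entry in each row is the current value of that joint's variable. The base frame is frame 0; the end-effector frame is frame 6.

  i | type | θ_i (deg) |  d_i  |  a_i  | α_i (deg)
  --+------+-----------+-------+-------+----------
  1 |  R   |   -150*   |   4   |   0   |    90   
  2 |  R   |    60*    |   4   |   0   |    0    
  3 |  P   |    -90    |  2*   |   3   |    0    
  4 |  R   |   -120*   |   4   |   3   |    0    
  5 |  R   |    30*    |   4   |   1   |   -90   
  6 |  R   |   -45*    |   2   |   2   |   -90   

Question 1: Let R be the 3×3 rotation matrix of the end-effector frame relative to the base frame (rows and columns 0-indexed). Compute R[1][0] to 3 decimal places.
0.789

End-effector x-axis (col 0 of R) = (-0.0474,0.7891,-0.6124)
R[1][0] = 0.7891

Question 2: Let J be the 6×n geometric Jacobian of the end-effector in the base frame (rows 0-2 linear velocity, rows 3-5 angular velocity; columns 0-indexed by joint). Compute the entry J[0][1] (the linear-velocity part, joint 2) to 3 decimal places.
-5.275

axis z_1 = (-0.5000,0.8660,0.0000); lever o_n−o_1 = (-8.1617,13.0866,-6.0908)
cross product → J_v[:, 1] = (-5.2748,-3.0454,0.5249)
J_ω[:, 1] = z_1
entry J[0][1] = -5.2748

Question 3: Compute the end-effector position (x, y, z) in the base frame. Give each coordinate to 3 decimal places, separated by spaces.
-8.162 13.087 -2.091

after link 1: o_1 = (0.0000, 0.0000, 4.0000)
after link 2: o_2 = (-2.0000, 3.4641, 4.0000)
after link 3: o_3 = (-5.2500, 3.8971, 2.5000)
after link 4: o_4 = (-5.0000, 8.6603, 1.0000)
after link 5: o_5 = (-6.5670, 12.3744, 0.1340)
after link 6: o_6 = (-8.1617, 13.0866, -2.0908)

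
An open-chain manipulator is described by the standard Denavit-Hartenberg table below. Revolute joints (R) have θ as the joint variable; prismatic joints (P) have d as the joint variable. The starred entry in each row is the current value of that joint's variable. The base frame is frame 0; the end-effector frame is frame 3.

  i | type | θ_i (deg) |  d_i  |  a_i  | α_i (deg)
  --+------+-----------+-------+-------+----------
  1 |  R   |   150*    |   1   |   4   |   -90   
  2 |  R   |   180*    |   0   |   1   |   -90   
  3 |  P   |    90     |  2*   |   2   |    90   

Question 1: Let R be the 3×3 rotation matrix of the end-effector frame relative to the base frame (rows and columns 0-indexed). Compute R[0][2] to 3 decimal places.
0.866

End-effector z-axis (col 2 of R) = (0.8660,-0.5000,-0.0000)
R[0][2] = 0.8660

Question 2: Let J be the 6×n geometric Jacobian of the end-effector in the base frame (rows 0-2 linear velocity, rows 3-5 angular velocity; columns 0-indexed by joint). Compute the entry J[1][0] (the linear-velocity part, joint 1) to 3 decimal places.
-1.598

axis z_0 = ẑ; lever o_n−o_0 = (-1.5981,3.2321,3.0000)
cross product → J_v[:, 0] = (-3.2321,-1.5981,0.0000)
J_ω[:, 0] = z_0
entry J[1][0] = -1.5981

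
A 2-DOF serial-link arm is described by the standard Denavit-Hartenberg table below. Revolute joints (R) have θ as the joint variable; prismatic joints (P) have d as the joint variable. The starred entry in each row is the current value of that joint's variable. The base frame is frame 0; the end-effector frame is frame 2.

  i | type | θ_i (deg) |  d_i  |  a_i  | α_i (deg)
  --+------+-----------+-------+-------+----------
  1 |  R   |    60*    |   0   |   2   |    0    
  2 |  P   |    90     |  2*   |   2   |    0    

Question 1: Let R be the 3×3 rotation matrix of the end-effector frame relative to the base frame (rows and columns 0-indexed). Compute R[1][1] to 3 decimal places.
End-effector y-axis (col 1 of R) = (-0.5000,-0.8660,0.0000)
R[1][1] = -0.8660

-0.866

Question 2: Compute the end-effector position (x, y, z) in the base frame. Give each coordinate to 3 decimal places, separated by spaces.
-0.732 2.732 2.000

after link 1: o_1 = (1.0000, 1.7321, 0.0000)
after link 2: o_2 = (-0.7321, 2.7321, 2.0000)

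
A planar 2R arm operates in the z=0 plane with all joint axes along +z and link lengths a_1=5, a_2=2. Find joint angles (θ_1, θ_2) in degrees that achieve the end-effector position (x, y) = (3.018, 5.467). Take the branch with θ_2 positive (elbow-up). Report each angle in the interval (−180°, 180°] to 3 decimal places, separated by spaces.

cos θ_2 = (38.9964−5²−2²)/(2·5·2) = 0.4998; θ_2 = 60.0119° (elbow-up)
β = atan2(5.4670,3.0180) = 61.0996°; ψ = atan2(1.7323,5.9996) = 16.1049°
θ_1 = β − ψ = 44.9947°

44.995 60.012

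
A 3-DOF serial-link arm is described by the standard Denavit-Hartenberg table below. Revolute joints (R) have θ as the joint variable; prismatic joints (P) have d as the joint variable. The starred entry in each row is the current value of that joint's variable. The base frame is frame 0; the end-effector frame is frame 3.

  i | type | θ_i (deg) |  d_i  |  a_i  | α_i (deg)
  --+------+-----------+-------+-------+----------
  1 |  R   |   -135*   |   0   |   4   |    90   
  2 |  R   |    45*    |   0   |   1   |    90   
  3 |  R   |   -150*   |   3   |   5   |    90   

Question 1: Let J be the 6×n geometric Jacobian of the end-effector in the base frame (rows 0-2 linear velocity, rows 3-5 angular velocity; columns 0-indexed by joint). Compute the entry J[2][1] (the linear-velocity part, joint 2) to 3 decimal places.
axis z_1 = (-0.7071,0.7071,0.0000); lever o_n−o_1 = (1.9328,-1.6027,-4.4761)
cross product → J_v[:, 1] = (-3.1651,-3.1651,-0.2334)
J_ω[:, 1] = z_1
entry J[2][1] = -0.2334

-0.233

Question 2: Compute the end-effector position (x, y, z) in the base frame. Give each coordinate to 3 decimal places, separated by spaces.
after link 1: o_1 = (-2.8284, -2.8284, 0.0000)
after link 2: o_2 = (-3.3284, -3.3284, 0.7071)
after link 3: o_3 = (-0.8956, -4.4311, -4.4761)

-0.896 -4.431 -4.476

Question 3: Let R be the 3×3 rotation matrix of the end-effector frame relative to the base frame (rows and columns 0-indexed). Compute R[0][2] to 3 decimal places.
End-effector z-axis (col 2 of R) = (-0.3624,0.8624,-0.3536)
R[0][2] = -0.3624

-0.362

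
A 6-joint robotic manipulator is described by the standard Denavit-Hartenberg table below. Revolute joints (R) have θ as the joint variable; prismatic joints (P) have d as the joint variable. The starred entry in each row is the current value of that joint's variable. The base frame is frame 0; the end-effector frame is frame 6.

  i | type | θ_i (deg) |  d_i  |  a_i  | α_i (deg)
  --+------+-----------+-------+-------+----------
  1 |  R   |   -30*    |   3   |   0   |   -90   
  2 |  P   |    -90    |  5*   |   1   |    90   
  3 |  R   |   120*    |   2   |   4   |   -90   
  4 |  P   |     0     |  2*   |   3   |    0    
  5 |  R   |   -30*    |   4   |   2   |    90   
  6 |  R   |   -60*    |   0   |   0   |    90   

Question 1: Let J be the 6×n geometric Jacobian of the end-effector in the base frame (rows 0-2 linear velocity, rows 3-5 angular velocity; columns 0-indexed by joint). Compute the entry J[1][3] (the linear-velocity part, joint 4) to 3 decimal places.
-0.433

prismatic axis z_3 = (-0.2500,-0.4330,-0.8660)
J_v[:, 3] = z_3; J_ω[:, 3] = (0,0,0)
entry J[1][3] = -0.4330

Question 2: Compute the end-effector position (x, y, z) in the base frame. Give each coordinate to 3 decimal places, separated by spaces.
after link 1: o_1 = (0.0000, 0.0000, 3.0000)
after link 2: o_2 = (2.5000, 4.3301, 4.0000)
after link 3: o_3 = (2.5000, 8.3301, 2.0000)
after link 4: o_4 = (3.2990, 9.7141, -1.2321)
after link 5: o_5 = (2.1830, 9.7811, -5.5622)
after link 6: o_6 = (2.1830, 9.7811, -5.5622)

2.183 9.781 -5.562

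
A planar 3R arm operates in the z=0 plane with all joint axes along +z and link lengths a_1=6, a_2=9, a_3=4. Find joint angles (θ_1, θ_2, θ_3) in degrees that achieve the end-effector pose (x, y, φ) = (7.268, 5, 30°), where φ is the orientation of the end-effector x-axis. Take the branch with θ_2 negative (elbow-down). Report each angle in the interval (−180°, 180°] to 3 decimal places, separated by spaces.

149.999 -150.000 30.001

wrist centre = target − a_3·(cos φ, sin φ) = (3.8039, 3.0000)
cos θ_2 = (23.4696−6²−9²)/(2·6·9) = -0.8660; θ_2 = -149.9996° (elbow-down)
β = atan2(3.0000,3.8039) = 38.2616°; ψ = atan2(-4.5001,-1.7942) = -111.7374°
θ_1 = β − ψ = 149.9990°
θ_3 = φ − θ_1 − θ_2 = 30.0006° (wrapped to (-180°,180°])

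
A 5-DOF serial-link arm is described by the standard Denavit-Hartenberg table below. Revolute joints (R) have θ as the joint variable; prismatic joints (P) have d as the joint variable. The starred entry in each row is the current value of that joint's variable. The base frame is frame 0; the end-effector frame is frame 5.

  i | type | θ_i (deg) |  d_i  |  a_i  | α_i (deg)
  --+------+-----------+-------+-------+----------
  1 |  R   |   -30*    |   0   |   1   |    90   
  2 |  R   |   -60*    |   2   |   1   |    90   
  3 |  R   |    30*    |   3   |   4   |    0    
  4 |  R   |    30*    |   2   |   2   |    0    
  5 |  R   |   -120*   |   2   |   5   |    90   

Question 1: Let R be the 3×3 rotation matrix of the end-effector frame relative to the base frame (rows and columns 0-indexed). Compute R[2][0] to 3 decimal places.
End-effector x-axis (col 0 of R) = (0.6495,0.6250,-0.4330)
R[2][0] = -0.4330

-0.433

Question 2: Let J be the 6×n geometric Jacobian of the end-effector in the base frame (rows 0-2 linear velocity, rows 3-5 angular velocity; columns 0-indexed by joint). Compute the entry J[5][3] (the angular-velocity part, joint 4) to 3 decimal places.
-0.500

axis z_3 = (-0.7500,0.4330,-0.5000); lever o_n−o_3 = (-0.1854,3.1071,-5.0311)
cross product → J_v[:, 3] = (-0.6250,-3.6806,-2.2500)
J_ω[:, 3] = z_3
entry J[5][3] = -0.5000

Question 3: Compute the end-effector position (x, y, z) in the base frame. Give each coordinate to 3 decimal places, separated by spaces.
after link 1: o_1 = (0.8660, -0.5000, 0.0000)
after link 2: o_2 = (0.2990, -2.4821, -0.8660)
after link 3: o_3 = (-1.4510, -3.7811, -5.3660)
after link 4: o_4 = (-3.3840, -4.6651, -7.2321)
after link 5: o_5 = (-1.6364, -0.6740, -10.3971)

-1.636 -0.674 -10.397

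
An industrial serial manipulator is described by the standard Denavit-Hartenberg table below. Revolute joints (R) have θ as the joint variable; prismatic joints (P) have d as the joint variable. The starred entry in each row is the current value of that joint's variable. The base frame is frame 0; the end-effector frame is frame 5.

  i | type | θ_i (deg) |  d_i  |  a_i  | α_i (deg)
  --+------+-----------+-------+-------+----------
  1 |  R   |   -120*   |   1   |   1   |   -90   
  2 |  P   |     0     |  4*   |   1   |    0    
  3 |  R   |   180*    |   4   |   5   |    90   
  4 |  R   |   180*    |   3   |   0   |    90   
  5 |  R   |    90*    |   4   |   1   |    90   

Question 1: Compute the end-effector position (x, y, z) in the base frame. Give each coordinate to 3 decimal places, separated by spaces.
after link 1: o_1 = (-0.5000, -0.8660, 1.0000)
after link 2: o_2 = (2.4641, -3.7321, 1.0000)
after link 3: o_3 = (8.4282, -1.4019, 1.0000)
after link 4: o_4 = (8.4282, -1.4019, -2.0000)
after link 5: o_5 = (11.8923, -3.4019, -3.0000)

11.892 -3.402 -3.000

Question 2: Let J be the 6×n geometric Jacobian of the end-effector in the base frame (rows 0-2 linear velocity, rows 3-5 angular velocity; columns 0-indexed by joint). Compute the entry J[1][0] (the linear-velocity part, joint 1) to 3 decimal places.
axis z_0 = ẑ; lever o_n−o_0 = (11.8923,-3.4019,-3.0000)
cross product → J_v[:, 0] = (3.4019,11.8923,-0.0000)
J_ω[:, 0] = z_0
entry J[1][0] = 11.8923

11.892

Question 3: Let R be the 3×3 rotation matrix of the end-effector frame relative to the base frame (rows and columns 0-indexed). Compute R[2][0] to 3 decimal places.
-1.000

End-effector x-axis (col 0 of R) = (-0.0000,-0.0000,-1.0000)
R[2][0] = -1.0000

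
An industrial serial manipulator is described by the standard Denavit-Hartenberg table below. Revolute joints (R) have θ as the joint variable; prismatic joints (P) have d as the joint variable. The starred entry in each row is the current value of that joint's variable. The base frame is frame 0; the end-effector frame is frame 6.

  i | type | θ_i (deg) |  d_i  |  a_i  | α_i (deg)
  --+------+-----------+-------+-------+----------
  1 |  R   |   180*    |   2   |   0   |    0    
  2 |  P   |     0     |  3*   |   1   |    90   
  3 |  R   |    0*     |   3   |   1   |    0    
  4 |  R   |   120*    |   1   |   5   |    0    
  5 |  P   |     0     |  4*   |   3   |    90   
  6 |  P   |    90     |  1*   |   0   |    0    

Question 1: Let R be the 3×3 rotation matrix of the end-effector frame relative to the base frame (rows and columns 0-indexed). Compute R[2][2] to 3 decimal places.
End-effector z-axis (col 2 of R) = (-0.8660,0.0000,0.5000)
R[2][2] = 0.5000

0.500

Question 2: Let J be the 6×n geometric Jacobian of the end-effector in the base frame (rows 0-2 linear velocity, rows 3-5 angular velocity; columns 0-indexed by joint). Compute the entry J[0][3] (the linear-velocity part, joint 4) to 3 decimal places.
7.428

axis z_3 = (0.0000,1.0000,0.0000); lever o_n−o_3 = (3.1340,5.0000,7.4282)
cross product → J_v[:, 3] = (7.4282,-0.0000,-3.1340)
J_ω[:, 3] = z_3
entry J[0][3] = 7.4282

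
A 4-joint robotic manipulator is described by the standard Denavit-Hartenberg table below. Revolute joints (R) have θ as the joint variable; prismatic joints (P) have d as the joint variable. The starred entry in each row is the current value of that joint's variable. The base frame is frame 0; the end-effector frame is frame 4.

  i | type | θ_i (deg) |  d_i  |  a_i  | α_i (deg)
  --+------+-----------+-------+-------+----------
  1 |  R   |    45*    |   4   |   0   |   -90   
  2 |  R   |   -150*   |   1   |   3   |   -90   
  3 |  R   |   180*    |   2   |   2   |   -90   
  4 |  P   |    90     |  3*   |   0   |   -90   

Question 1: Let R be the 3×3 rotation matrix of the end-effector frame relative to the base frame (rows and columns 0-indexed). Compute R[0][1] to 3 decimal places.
End-effector y-axis (col 1 of R) = (0.7071,-0.7071,0.0000)
R[0][1] = 0.7071

0.707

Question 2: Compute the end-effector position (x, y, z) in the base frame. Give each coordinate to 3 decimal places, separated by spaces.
-2.734 2.923 6.232

after link 1: o_1 = (0.0000, 0.0000, 4.0000)
after link 2: o_2 = (-2.5442, -1.1300, 5.5000)
after link 3: o_3 = (-0.6124, 0.8018, 6.2321)
after link 4: o_4 = (-2.7337, 2.9232, 6.2321)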